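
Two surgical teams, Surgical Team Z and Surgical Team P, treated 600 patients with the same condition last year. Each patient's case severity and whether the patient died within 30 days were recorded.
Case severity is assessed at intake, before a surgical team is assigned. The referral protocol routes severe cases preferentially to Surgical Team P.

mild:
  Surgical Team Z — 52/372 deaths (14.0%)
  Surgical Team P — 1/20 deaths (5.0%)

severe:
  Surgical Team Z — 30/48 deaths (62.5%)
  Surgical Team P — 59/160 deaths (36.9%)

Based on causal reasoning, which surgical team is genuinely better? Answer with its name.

Surgical Team P

Case severity is set before the surgical team has any effect — it is not caused by the surgical team — and it independently drives the outcome. That makes it a confounder, so the causal comparison is within case severity levels.
Within each level — mild: 14.0% vs 5.0%; severe: 62.5% vs 36.9% — Surgical Team P is lower every time.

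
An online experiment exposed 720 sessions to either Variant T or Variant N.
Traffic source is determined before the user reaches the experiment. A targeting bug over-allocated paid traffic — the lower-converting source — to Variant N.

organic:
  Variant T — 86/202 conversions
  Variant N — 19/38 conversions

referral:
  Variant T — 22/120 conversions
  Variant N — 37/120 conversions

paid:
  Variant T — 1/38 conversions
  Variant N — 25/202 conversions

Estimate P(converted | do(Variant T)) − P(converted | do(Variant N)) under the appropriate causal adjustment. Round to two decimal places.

-0.10

Traffic source is set before the variant has any effect — it is not caused by the variant — and it independently drives the outcome. That makes it a confounder, so the causal comparison is within traffic source levels.
Adjusting over the population distribution of traffic source: 0.333·(0.426−0.500) + 0.333·(0.183−0.308) + 0.333·(0.026−0.124) = -0.099.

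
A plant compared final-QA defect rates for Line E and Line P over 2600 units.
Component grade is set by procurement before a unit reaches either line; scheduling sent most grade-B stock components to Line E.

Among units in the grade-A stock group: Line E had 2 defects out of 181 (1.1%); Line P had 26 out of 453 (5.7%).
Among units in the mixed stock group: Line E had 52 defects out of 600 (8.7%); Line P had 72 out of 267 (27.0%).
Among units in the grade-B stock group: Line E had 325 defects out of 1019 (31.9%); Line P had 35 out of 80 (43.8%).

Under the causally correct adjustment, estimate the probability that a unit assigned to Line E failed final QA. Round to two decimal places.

0.17

The component grade-specific comparison favours Line E throughout, but the pooled figures favour Line P. The question is whether to condition on component grade.
Component grade differs across lines for reasons unrelated to any effect of the line itself, and it separately predicts the outcome — a classic confounder. We must compare within component grade levels.
Standardising Line E to the population component grade mix: 0.244·2/181 + 0.333·52/600 + 0.423·325/1019 = 0.166.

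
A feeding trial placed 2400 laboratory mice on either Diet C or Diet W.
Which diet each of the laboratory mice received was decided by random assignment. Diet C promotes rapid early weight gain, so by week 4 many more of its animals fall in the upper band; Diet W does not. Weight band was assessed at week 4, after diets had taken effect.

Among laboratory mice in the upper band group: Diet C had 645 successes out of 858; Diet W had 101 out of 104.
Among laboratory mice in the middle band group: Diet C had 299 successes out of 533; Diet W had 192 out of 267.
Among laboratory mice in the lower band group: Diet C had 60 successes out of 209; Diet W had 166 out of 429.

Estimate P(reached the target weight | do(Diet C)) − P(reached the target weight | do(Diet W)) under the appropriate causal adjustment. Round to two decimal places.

Week-4 weight band is recorded after the diet and is itself shifted by it — it sits on the causal path from diet to outcome. Conditioning on a mediator would strip out part of the effect we want; the pooled comparison gives the total causal effect.
The causal difference is the pooled difference: 0.627 − 0.574 = +0.054.

+0.05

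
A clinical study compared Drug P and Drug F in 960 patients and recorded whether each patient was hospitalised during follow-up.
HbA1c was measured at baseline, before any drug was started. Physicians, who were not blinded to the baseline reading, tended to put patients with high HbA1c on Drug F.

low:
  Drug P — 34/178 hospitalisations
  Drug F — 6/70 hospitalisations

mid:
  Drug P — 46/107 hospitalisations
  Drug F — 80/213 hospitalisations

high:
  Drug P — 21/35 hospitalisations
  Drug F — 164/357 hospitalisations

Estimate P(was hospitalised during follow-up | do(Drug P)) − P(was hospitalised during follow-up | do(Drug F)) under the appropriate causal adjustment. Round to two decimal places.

Within every HbA1c level Drug F has the lower rate, yet pooled Drug P does — Simpson's reversal.
Nothing the drug does changes HbA1c; the imbalance is an allocation artefact. With HbA1c also predicting the outcome, the pooled figure is confounded, and the within-stratum comparison is the causal one.
Adjusting over the population distribution of HbA1c: 0.258·(0.191−0.086) + 0.333·(0.430−0.376) + 0.408·(0.600−0.459) = +0.103.

+0.10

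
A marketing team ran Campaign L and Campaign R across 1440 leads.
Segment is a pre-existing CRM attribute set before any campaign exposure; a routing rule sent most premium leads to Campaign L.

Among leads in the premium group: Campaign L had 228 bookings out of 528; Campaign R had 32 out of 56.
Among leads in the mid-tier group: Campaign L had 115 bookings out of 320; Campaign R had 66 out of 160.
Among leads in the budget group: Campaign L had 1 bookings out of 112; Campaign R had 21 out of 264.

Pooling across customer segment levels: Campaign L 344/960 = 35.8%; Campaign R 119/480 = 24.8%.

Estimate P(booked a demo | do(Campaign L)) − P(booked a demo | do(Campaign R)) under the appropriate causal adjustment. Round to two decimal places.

The customer segment-specific comparison favours Campaign R throughout, but the pooled figures favour Campaign L. The question is whether to condition on customer segment.
Here customer segment is a common cause — it drives both which campaign a case falls under and the outcome. The crude comparison mixes populations; the stratum-specific rates are the causally relevant ones.
Adjusting over the population distribution of customer segment: 0.406·(0.432−0.571) + 0.333·(0.359−0.412) + 0.261·(0.009−0.080) = -0.093.

-0.09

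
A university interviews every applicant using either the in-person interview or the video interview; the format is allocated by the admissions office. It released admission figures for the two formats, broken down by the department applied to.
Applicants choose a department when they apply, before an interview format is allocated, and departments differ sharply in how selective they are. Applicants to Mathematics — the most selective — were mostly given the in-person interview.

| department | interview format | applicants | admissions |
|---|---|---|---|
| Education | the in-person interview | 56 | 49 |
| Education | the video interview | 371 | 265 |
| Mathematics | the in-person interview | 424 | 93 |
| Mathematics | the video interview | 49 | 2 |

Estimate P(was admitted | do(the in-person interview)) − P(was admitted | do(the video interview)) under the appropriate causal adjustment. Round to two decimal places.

Department differs across interview formats for reasons unrelated to any effect of the interview format itself, and it separately predicts the outcome — a classic confounder. We must compare within department levels.
Adjusting over the population distribution of department: 0.474·(0.875−0.714) + 0.526·(0.219−0.041) = +0.170.

+0.17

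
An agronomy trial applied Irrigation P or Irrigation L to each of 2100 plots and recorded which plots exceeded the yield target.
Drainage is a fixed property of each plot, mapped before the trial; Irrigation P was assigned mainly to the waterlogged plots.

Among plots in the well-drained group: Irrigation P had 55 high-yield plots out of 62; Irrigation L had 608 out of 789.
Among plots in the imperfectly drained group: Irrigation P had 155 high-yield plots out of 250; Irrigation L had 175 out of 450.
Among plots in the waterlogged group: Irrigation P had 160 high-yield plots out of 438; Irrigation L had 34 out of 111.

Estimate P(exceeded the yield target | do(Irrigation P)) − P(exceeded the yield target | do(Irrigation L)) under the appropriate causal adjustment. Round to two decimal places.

Field drainage is set before the irrigation has any effect — it is not caused by the irrigation — and it independently drives the outcome. That makes it a confounder, so the causal comparison is within field drainage levels.
Adjusting over the population distribution of field drainage: 0.405·(0.887−0.771) + 0.333·(0.620−0.389) + 0.261·(0.365−0.306) = +0.140.

+0.14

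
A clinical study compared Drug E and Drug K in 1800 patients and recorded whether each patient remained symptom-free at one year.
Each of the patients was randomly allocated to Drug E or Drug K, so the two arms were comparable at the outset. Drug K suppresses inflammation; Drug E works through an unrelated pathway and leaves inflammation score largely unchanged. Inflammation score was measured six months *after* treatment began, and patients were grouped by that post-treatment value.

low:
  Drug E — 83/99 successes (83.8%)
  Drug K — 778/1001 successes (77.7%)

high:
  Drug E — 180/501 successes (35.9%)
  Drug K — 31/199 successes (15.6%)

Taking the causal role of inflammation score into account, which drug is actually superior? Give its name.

Drug K

The stratified and pooled comparisons disagree (Drug E wins within each inflammation score; Drug K wins overall), so the answer turns on the causal role of inflammation score.
Because the drug influences inflammation score, inflammation score is a post-treatment mediator, not a confounder. Stratifying on it would bias the estimate; the causal effect is the crude pooled difference.
Pooled: Drug E 43.8% vs Drug K 67.4%; Drug K is higher overall.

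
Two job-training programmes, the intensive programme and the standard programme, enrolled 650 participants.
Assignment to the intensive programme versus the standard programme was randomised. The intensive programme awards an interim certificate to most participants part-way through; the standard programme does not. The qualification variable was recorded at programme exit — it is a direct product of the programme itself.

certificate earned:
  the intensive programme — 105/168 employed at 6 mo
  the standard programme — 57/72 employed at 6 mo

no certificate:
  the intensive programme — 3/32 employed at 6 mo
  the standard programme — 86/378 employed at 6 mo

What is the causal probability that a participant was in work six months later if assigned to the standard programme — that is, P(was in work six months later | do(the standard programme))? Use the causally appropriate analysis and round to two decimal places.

the standard programme is higher inside every qualification attained during the programme stratum but the intensive programme is higher in aggregate. Whether to stratify depends on how qualification attained during the programme relates to the programme.
Because the programme influences qualification attained during the programme, qualification attained during the programme is a post-treatment mediator, not a confounder. Stratifying on it would bias the estimate; the causal effect is the crude pooled difference.
So P(outcome | do(the standard programme)) is just the pooled rate for the standard programme: 143/450 = 0.318.

0.32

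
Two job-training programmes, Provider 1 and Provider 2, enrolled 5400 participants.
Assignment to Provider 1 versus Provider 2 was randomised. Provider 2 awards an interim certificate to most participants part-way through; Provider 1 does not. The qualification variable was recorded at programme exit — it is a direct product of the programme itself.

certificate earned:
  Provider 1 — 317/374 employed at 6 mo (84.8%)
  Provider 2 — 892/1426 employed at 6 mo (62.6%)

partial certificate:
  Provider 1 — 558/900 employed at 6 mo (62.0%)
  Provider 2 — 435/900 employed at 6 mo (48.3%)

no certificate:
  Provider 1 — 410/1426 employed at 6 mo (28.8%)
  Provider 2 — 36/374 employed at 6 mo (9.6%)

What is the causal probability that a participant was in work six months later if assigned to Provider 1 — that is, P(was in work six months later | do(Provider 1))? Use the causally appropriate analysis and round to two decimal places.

0.48

Within every qualification attained during the programme level Provider 1 has the higher rate, yet pooled Provider 2 does — Simpson's reversal.
Qualification attained during the programme here is a post-treatment variable shaped by the programme; conditioning on it would introduce bias rather than remove it. The overall comparison is the causal one.
So P(outcome | do(Provider 1)) is just the pooled rate for Provider 1: 1285/2700 = 0.476.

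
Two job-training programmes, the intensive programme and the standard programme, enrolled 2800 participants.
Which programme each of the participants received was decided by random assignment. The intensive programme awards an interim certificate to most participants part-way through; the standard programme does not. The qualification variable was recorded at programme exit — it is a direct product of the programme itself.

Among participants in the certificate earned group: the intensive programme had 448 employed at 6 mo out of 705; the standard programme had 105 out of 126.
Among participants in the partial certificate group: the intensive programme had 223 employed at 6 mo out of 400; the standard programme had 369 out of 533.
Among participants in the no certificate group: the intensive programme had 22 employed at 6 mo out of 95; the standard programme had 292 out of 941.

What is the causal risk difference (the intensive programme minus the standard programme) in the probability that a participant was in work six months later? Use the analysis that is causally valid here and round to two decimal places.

the standard programme is higher inside every qualification attained during the programme stratum but the intensive programme is higher in aggregate. Whether to stratify depends on how qualification attained during the programme relates to the programme.
The distribution of qualification attained during the programme is itself part of what the programme does — it is an intermediate outcome. Holding it fixed would remove that part of the effect; the total effect is the pooled difference.
The causal difference is the pooled difference: 0.578 − 0.479 = +0.099.

+0.10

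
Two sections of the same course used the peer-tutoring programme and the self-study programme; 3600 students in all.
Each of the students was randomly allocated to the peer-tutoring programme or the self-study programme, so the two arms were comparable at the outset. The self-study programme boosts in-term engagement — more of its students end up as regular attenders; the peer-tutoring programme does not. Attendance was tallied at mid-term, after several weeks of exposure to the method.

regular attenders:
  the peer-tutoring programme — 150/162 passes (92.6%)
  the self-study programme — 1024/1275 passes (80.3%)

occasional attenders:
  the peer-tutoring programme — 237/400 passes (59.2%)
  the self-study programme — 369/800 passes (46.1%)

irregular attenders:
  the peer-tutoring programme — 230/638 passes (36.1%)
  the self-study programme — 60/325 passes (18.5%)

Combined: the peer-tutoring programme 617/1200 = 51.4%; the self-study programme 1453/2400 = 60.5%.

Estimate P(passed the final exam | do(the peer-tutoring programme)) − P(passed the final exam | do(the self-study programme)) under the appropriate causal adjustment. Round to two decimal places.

Mid-term attendance is recorded after the teaching method and is itself shifted by it — it sits on the causal path from teaching method to outcome. Conditioning on a mediator would strip out part of the effect we want; the pooled comparison gives the total causal effect.
The causal difference is the pooled difference: 0.514 − 0.605 = -0.091.

-0.09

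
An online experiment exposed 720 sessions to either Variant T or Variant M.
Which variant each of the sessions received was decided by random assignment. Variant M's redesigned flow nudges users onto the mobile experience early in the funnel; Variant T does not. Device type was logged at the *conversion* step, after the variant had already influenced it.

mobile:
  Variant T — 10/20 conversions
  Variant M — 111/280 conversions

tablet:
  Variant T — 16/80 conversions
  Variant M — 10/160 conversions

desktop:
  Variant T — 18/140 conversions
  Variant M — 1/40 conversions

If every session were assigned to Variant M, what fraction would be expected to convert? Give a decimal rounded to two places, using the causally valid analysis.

0.25

Device type is recorded after the variant and is itself shifted by it — it sits on the causal path from variant to outcome. Conditioning on a mediator would strip out part of the effect we want; the pooled comparison gives the total causal effect.
So P(outcome | do(Variant M)) is just the pooled rate for Variant M: 122/480 = 0.254.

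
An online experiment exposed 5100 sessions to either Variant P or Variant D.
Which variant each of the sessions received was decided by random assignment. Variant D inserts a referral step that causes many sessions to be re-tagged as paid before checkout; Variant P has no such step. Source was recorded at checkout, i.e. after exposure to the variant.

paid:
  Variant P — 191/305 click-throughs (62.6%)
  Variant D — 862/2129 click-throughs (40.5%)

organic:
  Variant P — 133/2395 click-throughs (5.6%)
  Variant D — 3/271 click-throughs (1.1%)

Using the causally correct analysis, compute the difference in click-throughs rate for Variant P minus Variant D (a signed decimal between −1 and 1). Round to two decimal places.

-0.24

Stratifying would compare variants among sessions the variants themselves sorted into traffic source groups — a form of selection on an intermediate. The unconditioned pooled rates give the total causal effect.
The causal difference is the pooled difference: 0.120 − 0.360 = -0.240.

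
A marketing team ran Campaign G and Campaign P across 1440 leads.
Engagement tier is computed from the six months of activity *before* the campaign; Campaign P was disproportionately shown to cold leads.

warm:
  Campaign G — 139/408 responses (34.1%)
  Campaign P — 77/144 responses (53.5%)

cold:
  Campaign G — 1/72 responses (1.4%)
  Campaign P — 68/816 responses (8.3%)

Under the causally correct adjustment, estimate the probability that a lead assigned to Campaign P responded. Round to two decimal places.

0.26

Engagement tier satisfies the back-door criterion: it is not a descendant of the campaign, and it blocks the spurious path from campaign to outcome. Adjusting for it (i.e., using the within-engagement tier rates) gives the causal effect.
Standardising Campaign P to the population engagement tier mix: 0.383·77/144 + 0.617·68/816 = 0.256.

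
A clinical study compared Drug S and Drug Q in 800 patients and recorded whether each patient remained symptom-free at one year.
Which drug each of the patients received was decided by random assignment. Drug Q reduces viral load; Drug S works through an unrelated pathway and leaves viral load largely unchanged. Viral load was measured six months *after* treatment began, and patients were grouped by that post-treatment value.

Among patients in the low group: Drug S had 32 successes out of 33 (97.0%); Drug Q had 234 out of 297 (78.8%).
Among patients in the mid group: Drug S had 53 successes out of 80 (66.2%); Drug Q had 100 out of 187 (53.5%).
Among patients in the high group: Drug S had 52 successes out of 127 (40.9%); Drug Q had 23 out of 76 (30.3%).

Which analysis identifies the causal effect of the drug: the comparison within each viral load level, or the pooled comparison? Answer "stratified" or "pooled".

The viral load-specific comparison favours Drug S throughout, but the pooled figures favour Drug Q. The question is whether to condition on viral load.
Viral load here is a post-treatment variable shaped by the drug; conditioning on it would introduce bias rather than remove it. The overall comparison is the causal one.
Pooled: Drug S 57.1% vs Drug Q 63.7%; Drug Q is higher overall.

pooled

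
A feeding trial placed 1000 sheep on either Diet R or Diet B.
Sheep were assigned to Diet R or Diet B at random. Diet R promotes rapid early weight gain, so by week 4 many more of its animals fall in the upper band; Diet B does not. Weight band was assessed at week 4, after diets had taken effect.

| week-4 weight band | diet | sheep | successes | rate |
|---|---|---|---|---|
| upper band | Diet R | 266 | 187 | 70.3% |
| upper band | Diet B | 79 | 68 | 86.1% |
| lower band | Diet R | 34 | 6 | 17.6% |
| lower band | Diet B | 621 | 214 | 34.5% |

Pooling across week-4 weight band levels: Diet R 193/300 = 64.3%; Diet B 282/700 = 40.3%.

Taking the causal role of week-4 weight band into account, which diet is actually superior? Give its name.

Week-4 weight band is recorded after the diet and is itself shifted by it — it sits on the causal path from diet to outcome. Conditioning on a mediator would strip out part of the effect we want; the pooled comparison gives the total causal effect.
Pooled: Diet R 64.3% vs Diet B 40.3%; Diet R is higher overall.

Diet R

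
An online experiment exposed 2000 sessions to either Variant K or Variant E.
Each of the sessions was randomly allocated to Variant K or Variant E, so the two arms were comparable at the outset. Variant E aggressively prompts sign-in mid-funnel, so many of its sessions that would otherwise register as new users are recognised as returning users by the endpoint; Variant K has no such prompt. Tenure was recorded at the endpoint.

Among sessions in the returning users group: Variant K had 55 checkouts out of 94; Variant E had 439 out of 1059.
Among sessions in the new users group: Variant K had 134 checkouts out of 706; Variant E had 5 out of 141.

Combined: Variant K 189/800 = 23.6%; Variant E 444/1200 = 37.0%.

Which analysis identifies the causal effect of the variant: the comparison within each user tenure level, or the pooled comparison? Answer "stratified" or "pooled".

pooled

The stratified and pooled comparisons disagree (Variant K wins within each user tenure; Variant E wins overall), so the answer turns on the causal role of user tenure.
User tenure here is a post-treatment variable shaped by the variant; conditioning on it would introduce bias rather than remove it. The overall comparison is the causal one.
Pooled: Variant K 23.6% vs Variant E 37.0%; Variant E is higher overall.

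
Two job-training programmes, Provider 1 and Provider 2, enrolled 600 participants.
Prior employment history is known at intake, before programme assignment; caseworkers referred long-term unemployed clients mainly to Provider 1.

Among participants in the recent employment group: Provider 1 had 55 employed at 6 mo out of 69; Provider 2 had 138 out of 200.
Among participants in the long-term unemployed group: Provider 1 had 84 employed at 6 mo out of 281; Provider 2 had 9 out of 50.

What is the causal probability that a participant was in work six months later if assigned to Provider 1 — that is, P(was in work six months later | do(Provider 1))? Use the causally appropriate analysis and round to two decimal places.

0.52

The prior employment history-specific comparison favours Provider 1 throughout, but the pooled figures favour Provider 2. The question is whether to condition on prior employment history.
Here prior employment history is a common cause — it drives both which programme a case falls under and the outcome. The crude comparison mixes populations; the stratum-specific rates are the causally relevant ones.
Standardising Provider 1 to the population prior employment history mix: 0.448·55/69 + 0.552·84/281 = 0.522.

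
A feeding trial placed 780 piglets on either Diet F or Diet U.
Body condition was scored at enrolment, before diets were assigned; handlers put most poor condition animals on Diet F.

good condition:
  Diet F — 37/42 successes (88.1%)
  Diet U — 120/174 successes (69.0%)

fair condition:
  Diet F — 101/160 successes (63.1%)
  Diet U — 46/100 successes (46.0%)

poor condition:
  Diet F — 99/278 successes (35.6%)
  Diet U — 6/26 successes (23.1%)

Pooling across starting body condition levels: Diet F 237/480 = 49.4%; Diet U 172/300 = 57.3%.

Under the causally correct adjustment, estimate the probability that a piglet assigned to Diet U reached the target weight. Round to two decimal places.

0.43

Here starting body condition is a common cause — it drives both which diet a case falls under and the outcome. The crude comparison mixes populations; the stratum-specific rates are the causally relevant ones.
Standardising Diet U to the population starting body condition mix: 0.277·120/174 + 0.333·46/100 + 0.390·6/26 = 0.434.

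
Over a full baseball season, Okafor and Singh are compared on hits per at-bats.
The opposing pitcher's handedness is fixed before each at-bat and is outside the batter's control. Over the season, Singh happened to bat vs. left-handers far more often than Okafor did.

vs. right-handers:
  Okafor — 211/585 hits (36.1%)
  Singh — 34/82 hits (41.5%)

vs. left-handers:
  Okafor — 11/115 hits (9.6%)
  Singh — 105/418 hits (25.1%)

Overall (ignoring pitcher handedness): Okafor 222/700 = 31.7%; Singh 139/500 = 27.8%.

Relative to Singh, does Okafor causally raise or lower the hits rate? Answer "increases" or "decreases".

decreases

Singh is higher inside every pitcher handedness stratum but Okafor is higher in aggregate. Whether to stratify depends on how pitcher handedness relates to the player.
The imbalance in pitcher handedness arose from how at-bats were allocated, not from anything the player did; and pitcher handedness independently affects the outcome. The pooled gap is confounded — condition on pitcher handedness.
Within each level — vs. right-handers: 36.1% vs 41.5%; vs. left-handers: 9.6% vs 25.1% — Singh is higher every time.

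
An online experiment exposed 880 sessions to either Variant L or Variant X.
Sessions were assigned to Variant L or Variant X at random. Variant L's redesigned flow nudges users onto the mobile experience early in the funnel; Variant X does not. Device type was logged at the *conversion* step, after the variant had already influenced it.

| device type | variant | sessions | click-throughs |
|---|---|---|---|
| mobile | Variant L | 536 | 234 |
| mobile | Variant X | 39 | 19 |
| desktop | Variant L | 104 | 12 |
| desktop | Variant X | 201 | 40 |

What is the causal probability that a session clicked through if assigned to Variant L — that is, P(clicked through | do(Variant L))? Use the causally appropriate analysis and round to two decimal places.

Device type lies on the pathway variant → device type → outcome, so adjusting for it blocks the indirect effect. For the total causal effect of variant, use the unadjusted pooled rates.
So P(outcome | do(Variant L)) is just the pooled rate for Variant L: 246/640 = 0.384.

0.38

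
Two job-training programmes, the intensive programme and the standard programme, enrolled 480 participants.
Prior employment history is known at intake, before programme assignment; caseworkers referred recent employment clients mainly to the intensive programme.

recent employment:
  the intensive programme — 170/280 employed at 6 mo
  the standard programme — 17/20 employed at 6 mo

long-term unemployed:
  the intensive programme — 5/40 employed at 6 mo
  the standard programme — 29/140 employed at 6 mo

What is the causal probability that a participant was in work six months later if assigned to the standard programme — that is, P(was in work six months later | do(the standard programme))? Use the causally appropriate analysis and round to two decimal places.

0.61

Prior employment history differs across programmes for reasons unrelated to any effect of the programme itself, and it separately predicts the outcome — a classic confounder. We must compare within prior employment history levels.
Standardising the standard programme to the population prior employment history mix: 0.625·17/20 + 0.375·29/140 = 0.609.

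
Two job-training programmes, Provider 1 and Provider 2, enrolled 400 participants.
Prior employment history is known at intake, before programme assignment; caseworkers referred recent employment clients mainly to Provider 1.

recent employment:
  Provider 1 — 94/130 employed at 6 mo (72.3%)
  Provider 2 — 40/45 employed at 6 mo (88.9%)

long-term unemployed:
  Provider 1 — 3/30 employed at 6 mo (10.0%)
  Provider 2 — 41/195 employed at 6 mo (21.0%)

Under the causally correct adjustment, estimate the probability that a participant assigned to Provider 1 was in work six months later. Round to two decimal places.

0.37

Nothing the programme does changes prior employment history; the imbalance is an allocation artefact. With prior employment history also predicting the outcome, the pooled figure is confounded, and the within-stratum comparison is the causal one.
Standardising Provider 1 to the population prior employment history mix: 0.438·94/130 + 0.562·3/30 = 0.373.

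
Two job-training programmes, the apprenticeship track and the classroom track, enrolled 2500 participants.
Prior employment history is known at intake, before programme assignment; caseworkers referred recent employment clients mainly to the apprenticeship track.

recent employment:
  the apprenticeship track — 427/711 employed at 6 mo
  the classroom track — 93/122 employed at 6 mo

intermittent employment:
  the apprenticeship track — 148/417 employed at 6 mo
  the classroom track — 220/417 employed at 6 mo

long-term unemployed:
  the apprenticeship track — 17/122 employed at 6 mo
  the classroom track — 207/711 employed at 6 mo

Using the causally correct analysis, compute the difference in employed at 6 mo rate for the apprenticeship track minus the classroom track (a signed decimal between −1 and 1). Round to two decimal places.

-0.16

Here prior employment history is a common cause — it drives both which programme a case falls under and the outcome. The crude comparison mixes populations; the stratum-specific rates are the causally relevant ones.
Adjusting over the population distribution of prior employment history: 0.333·(0.601−0.762) + 0.334·(0.355−0.528) + 0.333·(0.139−0.291) = -0.162.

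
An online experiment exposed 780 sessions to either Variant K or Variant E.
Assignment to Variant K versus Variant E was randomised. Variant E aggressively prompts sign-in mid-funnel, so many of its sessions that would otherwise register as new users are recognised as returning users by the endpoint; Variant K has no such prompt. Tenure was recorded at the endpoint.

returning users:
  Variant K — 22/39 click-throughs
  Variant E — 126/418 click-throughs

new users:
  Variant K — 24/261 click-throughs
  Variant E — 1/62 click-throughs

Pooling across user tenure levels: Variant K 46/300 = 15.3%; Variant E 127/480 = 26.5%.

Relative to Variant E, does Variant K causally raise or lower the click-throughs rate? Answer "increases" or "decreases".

decreases

The stratified and pooled comparisons disagree (Variant K wins within each user tenure; Variant E wins overall), so the answer turns on the causal role of user tenure.
User tenure is recorded after the variant and is itself shifted by it — it sits on the causal path from variant to outcome. Conditioning on a mediator would strip out part of the effect we want; the pooled comparison gives the total causal effect.
Pooled: Variant K 15.3% vs Variant E 26.5%; Variant E is higher overall.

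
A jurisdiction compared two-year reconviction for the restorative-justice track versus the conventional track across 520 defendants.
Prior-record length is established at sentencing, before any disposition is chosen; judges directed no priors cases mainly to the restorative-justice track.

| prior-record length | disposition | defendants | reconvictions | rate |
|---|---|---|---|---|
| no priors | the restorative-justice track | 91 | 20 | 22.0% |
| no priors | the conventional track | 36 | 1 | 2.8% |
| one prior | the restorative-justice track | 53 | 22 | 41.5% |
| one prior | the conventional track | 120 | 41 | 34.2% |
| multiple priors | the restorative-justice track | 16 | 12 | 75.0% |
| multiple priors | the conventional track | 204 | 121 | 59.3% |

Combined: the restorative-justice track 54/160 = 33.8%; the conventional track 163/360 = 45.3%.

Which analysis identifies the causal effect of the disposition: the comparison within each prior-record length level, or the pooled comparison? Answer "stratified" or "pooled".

stratified

Prior-record length satisfies the back-door criterion: it is not a descendant of the disposition, and it blocks the spurious path from disposition to outcome. Adjusting for it (i.e., using the within-prior-record length rates) gives the causal effect.
Within each level — no priors: 22.0% vs 2.8%; one prior: 41.5% vs 34.2%; multiple priors: 75.0% vs 59.3% — the conventional track is lower every time.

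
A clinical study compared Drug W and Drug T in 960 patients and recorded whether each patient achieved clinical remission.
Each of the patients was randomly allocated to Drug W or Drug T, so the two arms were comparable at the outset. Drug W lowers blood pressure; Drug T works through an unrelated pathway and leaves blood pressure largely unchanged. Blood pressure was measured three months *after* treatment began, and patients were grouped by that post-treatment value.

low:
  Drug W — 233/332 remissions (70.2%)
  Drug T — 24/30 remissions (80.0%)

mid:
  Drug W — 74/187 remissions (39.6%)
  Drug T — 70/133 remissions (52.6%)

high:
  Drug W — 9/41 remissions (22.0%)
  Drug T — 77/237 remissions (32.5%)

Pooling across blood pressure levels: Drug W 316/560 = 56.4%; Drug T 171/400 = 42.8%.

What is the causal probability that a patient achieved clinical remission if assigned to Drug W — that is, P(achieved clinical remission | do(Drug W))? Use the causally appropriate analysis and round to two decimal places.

Blood pressure here is a post-treatment variable shaped by the drug; conditioning on it would introduce bias rather than remove it. The overall comparison is the causal one.
So P(outcome | do(Drug W)) is just the pooled rate for Drug W: 316/560 = 0.564.

0.56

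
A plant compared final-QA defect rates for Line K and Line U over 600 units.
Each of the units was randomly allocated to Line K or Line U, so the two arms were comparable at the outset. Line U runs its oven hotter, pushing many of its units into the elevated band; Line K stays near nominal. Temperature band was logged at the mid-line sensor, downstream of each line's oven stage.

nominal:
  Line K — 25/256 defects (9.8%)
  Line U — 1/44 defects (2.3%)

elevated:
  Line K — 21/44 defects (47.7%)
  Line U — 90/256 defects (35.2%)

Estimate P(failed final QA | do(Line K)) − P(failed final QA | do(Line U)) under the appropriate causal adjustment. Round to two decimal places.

-0.15

The stratified and pooled comparisons disagree (Line U wins within each in-process temperature band; Line K wins overall), so the answer turns on the causal role of in-process temperature band.
The distribution of in-process temperature band is itself part of what the line does — it is an intermediate outcome. Holding it fixed would remove that part of the effect; the total effect is the pooled difference.
The causal difference is the pooled difference: 0.153 − 0.303 = -0.150.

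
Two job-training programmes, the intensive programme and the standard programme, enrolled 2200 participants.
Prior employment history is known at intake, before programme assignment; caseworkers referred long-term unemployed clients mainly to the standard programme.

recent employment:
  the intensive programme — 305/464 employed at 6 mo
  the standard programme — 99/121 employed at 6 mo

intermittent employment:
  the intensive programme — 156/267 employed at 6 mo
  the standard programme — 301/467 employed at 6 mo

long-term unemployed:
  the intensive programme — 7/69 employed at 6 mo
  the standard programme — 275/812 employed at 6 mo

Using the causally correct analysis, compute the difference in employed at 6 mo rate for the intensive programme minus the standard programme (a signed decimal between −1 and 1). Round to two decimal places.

-0.16

The imbalance in prior employment history arose from how participants were allocated, not from anything the programme did; and prior employment history independently affects the outcome. The pooled gap is confounded — condition on prior employment history.
Adjusting over the population distribution of prior employment history: 0.266·(0.657−0.818) + 0.334·(0.584−0.645) + 0.400·(0.101−0.339) = -0.158.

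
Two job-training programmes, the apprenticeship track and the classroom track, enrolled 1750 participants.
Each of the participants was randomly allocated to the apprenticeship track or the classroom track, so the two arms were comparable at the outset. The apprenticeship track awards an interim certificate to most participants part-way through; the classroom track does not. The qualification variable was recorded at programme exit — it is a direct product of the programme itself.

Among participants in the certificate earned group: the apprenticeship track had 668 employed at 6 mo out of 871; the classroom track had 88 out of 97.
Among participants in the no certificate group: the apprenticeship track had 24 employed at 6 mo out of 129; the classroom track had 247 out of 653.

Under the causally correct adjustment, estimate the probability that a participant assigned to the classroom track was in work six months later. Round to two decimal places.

0.45

Because the programme influences qualification attained during the programme, qualification attained during the programme is a post-treatment mediator, not a confounder. Stratifying on it would bias the estimate; the causal effect is the crude pooled difference.
So P(outcome | do(the classroom track)) is just the pooled rate for the classroom track: 335/750 = 0.447.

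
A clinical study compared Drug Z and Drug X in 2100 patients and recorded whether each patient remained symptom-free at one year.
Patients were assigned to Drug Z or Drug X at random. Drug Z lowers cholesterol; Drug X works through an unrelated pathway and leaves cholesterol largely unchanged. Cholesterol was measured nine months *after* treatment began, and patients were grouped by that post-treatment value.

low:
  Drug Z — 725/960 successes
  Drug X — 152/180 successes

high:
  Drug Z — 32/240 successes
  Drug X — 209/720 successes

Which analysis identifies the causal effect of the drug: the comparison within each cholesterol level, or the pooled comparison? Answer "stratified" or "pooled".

pooled

The distribution of cholesterol is itself part of what the drug does — it is an intermediate outcome. Holding it fixed would remove that part of the effect; the total effect is the pooled difference.
Pooled: Drug Z 63.1% vs Drug X 40.1%; Drug Z is higher overall.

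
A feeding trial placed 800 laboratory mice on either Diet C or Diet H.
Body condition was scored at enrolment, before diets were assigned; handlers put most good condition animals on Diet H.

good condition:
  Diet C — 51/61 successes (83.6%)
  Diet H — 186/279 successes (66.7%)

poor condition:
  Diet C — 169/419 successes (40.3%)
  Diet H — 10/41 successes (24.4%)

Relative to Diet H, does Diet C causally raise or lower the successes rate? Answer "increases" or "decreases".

The starting body condition-specific comparison favours Diet C throughout, but the pooled figures favour Diet H. The question is whether to condition on starting body condition.
Here starting body condition is a common cause — it drives both which diet a case falls under and the outcome. The crude comparison mixes populations; the stratum-specific rates are the causally relevant ones.
Within each level — good condition: 83.6% vs 66.7%; poor condition: 40.3% vs 24.4% — Diet C is higher every time.

increases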